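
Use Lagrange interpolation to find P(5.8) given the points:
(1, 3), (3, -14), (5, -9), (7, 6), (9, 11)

Lagrange interpolation formula:
P(x) = Σ yᵢ × Lᵢ(x)
where Lᵢ(x) = Π_{j≠i} (x - xⱼ)/(xᵢ - xⱼ)

L_0(5.8) = (5.8 - 3)/(1 - 3) × (5.8 - 5)/(1 - 5) × (5.8 - 7)/(1 - 7) × (5.8 - 9)/(1 - 9) = 0.022400
L_1(5.8) = (5.8 - 1)/(3 - 1) × (5.8 - 5)/(3 - 5) × (5.8 - 7)/(3 - 7) × (5.8 - 9)/(3 - 9) = -0.153600
L_2(5.8) = (5.8 - 1)/(5 - 1) × (5.8 - 3)/(5 - 3) × (5.8 - 7)/(5 - 7) × (5.8 - 9)/(5 - 9) = 0.806400
L_3(5.8) = (5.8 - 1)/(7 - 1) × (5.8 - 3)/(7 - 3) × (5.8 - 5)/(7 - 5) × (5.8 - 9)/(7 - 9) = 0.358400
L_4(5.8) = (5.8 - 1)/(9 - 1) × (5.8 - 3)/(9 - 3) × (5.8 - 5)/(9 - 5) × (5.8 - 7)/(9 - 7) = -0.033600

P(5.8) = 3×L_0(5.8) + (-14)×L_1(5.8) + (-9)×L_2(5.8) + 6×L_3(5.8) + 11×L_4(5.8)
P(5.8) = -3.259200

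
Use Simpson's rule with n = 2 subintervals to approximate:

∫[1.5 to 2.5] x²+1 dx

f(x) = x²+1
a = 1.5, b = 2.5, n = 2
h = (b - a)/n = 0.500000

Simpson's rule: (h/3)[f(x₀) + 4f(x₁) + 2f(x₂) + ... + f(xₙ)]

x_0 = 1.5000, f(x_0) = 3.250000, coefficient = 1
x_1 = 2.0000, f(x_1) = 5.000000, coefficient = 4
x_2 = 2.5000, f(x_2) = 7.250000, coefficient = 1

I ≈ (0.500000/3) × 30.500000 = 5.083333
Exact value: 5.083333
Error: 0.000000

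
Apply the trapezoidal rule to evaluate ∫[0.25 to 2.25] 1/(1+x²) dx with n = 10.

f(x) = 1/(1+x²)
a = 0.25, b = 2.25, n = 10
h = (b - a)/n = 0.200000

Trapezoidal rule: (h/2)[f(x₀) + 2f(x₁) + 2f(x₂) + ... + f(xₙ)]

x_0 = 0.2500, f(x_0) = 0.941176, coefficient = 1
x_1 = 0.4500, f(x_1) = 0.831601, coefficient = 2
x_2 = 0.6500, f(x_2) = 0.702988, coefficient = 2
x_3 = 0.8500, f(x_3) = 0.580552, coefficient = 2
x_4 = 1.0500, f(x_4) = 0.475624, coefficient = 2
x_5 = 1.2500, f(x_5) = 0.390244, coefficient = 2
x_6 = 1.4500, f(x_6) = 0.322321, coefficient = 2
x_7 = 1.6500, f(x_7) = 0.268637, coefficient = 2
x_8 = 1.8500, f(x_8) = 0.226116, coefficient = 2
x_9 = 2.0500, f(x_9) = 0.192215, coefficient = 2
x_10 = 2.2500, f(x_10) = 0.164948, coefficient = 1

I ≈ (0.200000/2) × 9.086720 = 0.908672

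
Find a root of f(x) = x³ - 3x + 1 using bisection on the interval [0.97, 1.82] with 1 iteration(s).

f(x) = x³ - 3x + 1
Initial interval: [0.97, 1.82]

Iteration 1:
  c_1 = (0.970000 + 1.820000)/2 = 1.395000
  f(c_1) = f(1.395000) = -0.470295
  f(a) × f(c) ≥ 0, new interval: [1.395000, 1.820000]

After 1 iteration(s), the approximation is c_1 = 1.395000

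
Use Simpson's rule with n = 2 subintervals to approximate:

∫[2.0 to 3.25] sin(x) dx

f(x) = sin(x)
a = 2.0, b = 3.25, n = 2
h = (b - a)/n = 0.625000

Simpson's rule: (h/3)[f(x₀) + 4f(x₁) + 2f(x₂) + ... + f(xₙ)]

x_0 = 2.0000, f(x_0) = 0.909297, coefficient = 1
x_1 = 2.6250, f(x_1) = 0.493920, coefficient = 4
x_2 = 3.2500, f(x_2) = -0.108195, coefficient = 1

I ≈ (0.625000/3) × 2.776783 = 0.578497
Exact value: 0.577983
Error: 0.000514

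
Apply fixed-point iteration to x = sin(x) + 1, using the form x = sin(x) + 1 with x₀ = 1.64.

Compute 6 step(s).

Equation: x = sin(x) + 1
Fixed-point form: x = sin(x) + 1
x₀ = 1.64

x_1 = g(1.640000) = 1.997606
x_2 = g(1.997606) = 1.910291
x_3 = g(1.910291) = 1.942923
x_4 = g(1.942923) = 1.931556
x_5 = g(1.931556) = 1.935629
x_6 = g(1.935629) = 1.934184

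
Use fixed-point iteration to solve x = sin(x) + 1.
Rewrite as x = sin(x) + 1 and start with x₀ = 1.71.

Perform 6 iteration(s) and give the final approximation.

Equation: x = sin(x) + 1
Fixed-point form: x = sin(x) + 1
x₀ = 1.71

x_1 = g(1.710000) = 1.990327
x_2 = g(1.990327) = 1.913280
x_3 = g(1.913280) = 1.941923
x_4 = g(1.941923) = 1.931919
x_5 = g(1.931919) = 1.935501
x_6 = g(1.935501) = 1.934229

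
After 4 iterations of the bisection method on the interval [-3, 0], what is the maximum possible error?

Bisection error bound: |error| ≤ (b-a)/2^n
|error| ≤ (0 - (-3))/2^4 = 3/2^4
|error| ≤ 0.1875000000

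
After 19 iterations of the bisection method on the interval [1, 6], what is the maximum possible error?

Bisection error bound: |error| ≤ (b-a)/2^n
|error| ≤ (6 - 1)/2^19 = 5/2^19
|error| ≤ 0.0000095367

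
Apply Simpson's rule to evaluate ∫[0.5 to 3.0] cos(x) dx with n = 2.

f(x) = cos(x)
a = 0.5, b = 3.0, n = 2
h = (b - a)/n = 1.250000

Simpson's rule: (h/3)[f(x₀) + 4f(x₁) + 2f(x₂) + ... + f(xₙ)]

x_0 = 0.5000, f(x_0) = 0.877583, coefficient = 1
x_1 = 1.7500, f(x_1) = -0.178246, coefficient = 4
x_2 = 3.0000, f(x_2) = -0.989992, coefficient = 1

I ≈ (1.250000/3) × -0.825394 = -0.343914
Exact value: -0.338306
Error: 0.005609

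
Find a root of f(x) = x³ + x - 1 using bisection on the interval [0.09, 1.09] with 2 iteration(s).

f(x) = x³ + x - 1
Initial interval: [0.09, 1.09]

Iteration 1:
  c_1 = (0.090000 + 1.090000)/2 = 0.590000
  f(c_1) = f(0.590000) = -0.204621
  f(a) × f(c) ≥ 0, new interval: [0.590000, 1.090000]
Iteration 2:
  c_2 = (0.590000 + 1.090000)/2 = 0.840000
  f(c_2) = f(0.840000) = 0.432704
  f(a) × f(c) < 0, new interval: [0.590000, 0.840000]

After 2 iteration(s), the approximation is c_2 = 0.840000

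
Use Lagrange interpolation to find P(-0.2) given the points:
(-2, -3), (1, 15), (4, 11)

Lagrange interpolation formula:
P(x) = Σ yᵢ × Lᵢ(x)
where Lᵢ(x) = Π_{j≠i} (x - xⱼ)/(xᵢ - xⱼ)

L_0(-0.2) = (-0.2 - 1)/(-2 - 1) × (-0.2 - 4)/(-2 - 4) = 0.280000
L_1(-0.2) = (-0.2 - (-2))/(1 - (-2)) × (-0.2 - 4)/(1 - 4) = 0.840000
L_2(-0.2) = (-0.2 - (-2))/(4 - (-2)) × (-0.2 - 1)/(4 - 1) = -0.120000

P(-0.2) = (-3)×L_0(-0.2) + 15×L_1(-0.2) + 11×L_2(-0.2)
P(-0.2) = 10.440000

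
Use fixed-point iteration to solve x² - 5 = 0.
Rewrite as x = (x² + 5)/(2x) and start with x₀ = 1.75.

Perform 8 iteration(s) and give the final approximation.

Equation: x² - 5 = 0
Fixed-point form: x = (x² + 5)/(2x)
x₀ = 1.75

x_1 = g(1.750000) = 2.303571
x_2 = g(2.303571) = 2.237057
x_3 = g(2.237057) = 2.236068
x_4 = g(2.236068) = 2.236068
x_5 = g(2.236068) = 2.236068
x_6 = g(2.236068) = 2.236068
x_7 = g(2.236068) = 2.236068
x_8 = g(2.236068) = 2.236068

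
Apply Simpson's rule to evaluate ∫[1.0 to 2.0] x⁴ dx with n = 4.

f(x) = x⁴
a = 1.0, b = 2.0, n = 4
h = (b - a)/n = 0.250000

Simpson's rule: (h/3)[f(x₀) + 4f(x₁) + 2f(x₂) + ... + f(xₙ)]

x_0 = 1.0000, f(x_0) = 1.000000, coefficient = 1
x_1 = 1.2500, f(x_1) = 2.441406, coefficient = 4
x_2 = 1.5000, f(x_2) = 5.062500, coefficient = 2
x_3 = 1.7500, f(x_3) = 9.378906, coefficient = 4
x_4 = 2.0000, f(x_4) = 16.000000, coefficient = 1

I ≈ (0.250000/3) × 74.406250 = 6.200521
Exact value: 6.200000
Error: 0.000521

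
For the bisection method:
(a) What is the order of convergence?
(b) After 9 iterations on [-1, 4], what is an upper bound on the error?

(a) Bisection has linear (order 1) convergence; the error is halved each step.

(b) Error bound = (b-a)/2^n = (4 - (-1))/2^{9}
    = 5/2^{9}

(a) 1 (linear); (b) error ≤ 9.77e-03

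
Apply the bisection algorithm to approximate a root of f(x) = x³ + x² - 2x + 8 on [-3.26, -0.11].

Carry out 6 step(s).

f(x) = x³ + x² - 2x + 8
Initial interval: [-3.26, -0.11]

Iteration 1:
  c_1 = (-3.260000 + (-0.110000))/2 = -1.685000
  f(c_1) = f(-1.685000) = 9.425131
  f(a) × f(c) < 0, new interval: [-3.260000, -1.685000]
Iteration 2:
  c_2 = (-3.260000 + (-1.685000))/2 = -2.472500
  f(c_2) = f(-2.472500) = 3.943230
  f(a) × f(c) < 0, new interval: [-3.260000, -2.472500]
Iteration 3:
  c_3 = (-3.260000 + (-2.472500))/2 = -2.866250
  f(c_3) = f(-2.866250) = -1.599470
  f(a) × f(c) ≥ 0, new interval: [-2.866250, -2.472500]
Iteration 4:
  c_4 = (-2.866250 + (-2.472500))/2 = -2.669375
  f(c_4) = f(-2.669375) = 1.443513
  f(a) × f(c) < 0, new interval: [-2.866250, -2.669375]
Iteration 5:
  c_5 = (-2.866250 + (-2.669375))/2 = -2.767812
  f(c_5) = f(-2.767812) = -0.007208
  f(a) × f(c) ≥ 0, new interval: [-2.767812, -2.669375]
Iteration 6:
  c_6 = (-2.767812 + (-2.669375))/2 = -2.718594
  f(c_6) = f(-2.718594) = 0.735487
  f(a) × f(c) < 0, new interval: [-2.767812, -2.718594]

After 6 iteration(s), the approximation is c_6 = -2.718594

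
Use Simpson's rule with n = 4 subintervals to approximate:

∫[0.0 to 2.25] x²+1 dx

f(x) = x²+1
a = 0.0, b = 2.25, n = 4
h = (b - a)/n = 0.562500

Simpson's rule: (h/3)[f(x₀) + 4f(x₁) + 2f(x₂) + ... + f(xₙ)]

x_0 = 0.0000, f(x_0) = 1.000000, coefficient = 1
x_1 = 0.5625, f(x_1) = 1.316406, coefficient = 4
x_2 = 1.1250, f(x_2) = 2.265625, coefficient = 2
x_3 = 1.6875, f(x_3) = 3.847656, coefficient = 4
x_4 = 2.2500, f(x_4) = 6.062500, coefficient = 1

I ≈ (0.562500/3) × 32.250000 = 6.046875
Exact value: 6.046875
Error: 0.000000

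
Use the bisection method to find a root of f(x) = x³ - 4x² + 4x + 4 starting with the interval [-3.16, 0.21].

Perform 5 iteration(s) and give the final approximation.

f(x) = x³ - 4x² + 4x + 4
Initial interval: [-3.16, 0.21]

Iteration 1:
  c_1 = (-3.160000 + 0.210000)/2 = -1.475000
  f(c_1) = f(-1.475000) = -13.811547
  f(a) × f(c) ≥ 0, new interval: [-1.475000, 0.210000]
Iteration 2:
  c_2 = (-1.475000 + 0.210000)/2 = -0.632500
  f(c_2) = f(-0.632500) = -0.383261
  f(a) × f(c) ≥ 0, new interval: [-0.632500, 0.210000]
Iteration 3:
  c_3 = (-0.632500 + 0.210000)/2 = -0.211250
  f(c_3) = f(-0.211250) = 2.967066
  f(a) × f(c) < 0, new interval: [-0.632500, -0.211250]
Iteration 4:
  c_4 = (-0.632500 + (-0.211250))/2 = -0.421875
  f(c_4) = f(-0.421875) = 1.525501
  f(a) × f(c) < 0, new interval: [-0.632500, -0.421875]
Iteration 5:
  c_5 = (-0.632500 + (-0.421875))/2 = -0.527188
  f(c_5) = f(-0.527188) = 0.633024
  f(a) × f(c) < 0, new interval: [-0.632500, -0.527188]

After 5 iteration(s), the approximation is c_5 = -0.527188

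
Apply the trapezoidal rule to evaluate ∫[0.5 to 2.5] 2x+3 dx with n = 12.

f(x) = 2x+3
a = 0.5, b = 2.5, n = 12
h = (b - a)/n = 0.166667

Trapezoidal rule: (h/2)[f(x₀) + 2f(x₁) + 2f(x₂) + ... + f(xₙ)]

x_0 = 0.5000, f(x_0) = 4.000000, coefficient = 1
x_1 = 0.6667, f(x_1) = 4.333333, coefficient = 2
x_2 = 0.8333, f(x_2) = 4.666667, coefficient = 2
x_3 = 1.0000, f(x_3) = 5.000000, coefficient = 2
x_4 = 1.1667, f(x_4) = 5.333333, coefficient = 2
x_5 = 1.3333, f(x_5) = 5.666667, coefficient = 2
x_6 = 1.5000, f(x_6) = 6.000000, coefficient = 2
x_7 = 1.6667, f(x_7) = 6.333333, coefficient = 2
x_8 = 1.8333, f(x_8) = 6.666667, coefficient = 2
x_9 = 2.0000, f(x_9) = 7.000000, coefficient = 2
x_10 = 2.1667, f(x_10) = 7.333333, coefficient = 2
x_11 = 2.3333, f(x_11) = 7.666667, coefficient = 2
x_12 = 2.5000, f(x_12) = 8.000000, coefficient = 1

I ≈ (0.166667/2) × 144.000000 = 12.000000
Exact value: 12.000000
Error: 0.000000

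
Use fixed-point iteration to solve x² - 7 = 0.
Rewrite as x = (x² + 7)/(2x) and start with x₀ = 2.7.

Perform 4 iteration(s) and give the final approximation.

Equation: x² - 7 = 0
Fixed-point form: x = (x² + 7)/(2x)
x₀ = 2.7

x_1 = g(2.700000) = 2.646296
x_2 = g(2.646296) = 2.645751
x_3 = g(2.645751) = 2.645751
x_4 = g(2.645751) = 2.645751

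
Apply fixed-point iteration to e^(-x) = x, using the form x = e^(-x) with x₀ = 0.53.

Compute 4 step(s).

Equation: e^(-x) = x
Fixed-point form: x = e^(-x)
x₀ = 0.53

x_1 = g(0.530000) = 0.588605
x_2 = g(0.588605) = 0.555101
x_3 = g(0.555101) = 0.574014
x_4 = g(0.574014) = 0.563260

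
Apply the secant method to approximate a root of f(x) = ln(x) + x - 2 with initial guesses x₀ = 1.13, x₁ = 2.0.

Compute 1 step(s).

f(x) = ln(x) + x - 2
x₀ = 1.13, x₁ = 2.0

Secant formula: x_{n+1} = x_n - f(x_n)(x_n - x_{n-1})/(f(x_n) - f(x_{n-1}))

Iteration 1:
  f(1.130000) = -0.747782
  f(2.000000) = 0.693147
  x_2 = 2.000000 - 0.693147×(2.000000 - 1.130000)/(0.693147 - (-0.747782))
       = 1.581494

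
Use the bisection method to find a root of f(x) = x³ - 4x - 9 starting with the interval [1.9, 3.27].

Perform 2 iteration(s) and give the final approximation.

f(x) = x³ - 4x - 9
Initial interval: [1.9, 3.27]

Iteration 1:
  c_1 = (1.900000 + 3.270000)/2 = 2.585000
  f(c_1) = f(2.585000) = -2.066448
  f(a) × f(c) ≥ 0, new interval: [2.585000, 3.270000]
Iteration 2:
  c_2 = (2.585000 + 3.270000)/2 = 2.927500
  f(c_2) = f(2.927500) = 4.379425
  f(a) × f(c) < 0, new interval: [2.585000, 2.927500]

After 2 iteration(s), the approximation is c_2 = 2.927500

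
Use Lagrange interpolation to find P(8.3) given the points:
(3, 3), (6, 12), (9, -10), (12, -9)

Lagrange interpolation formula:
P(x) = Σ yᵢ × Lᵢ(x)
where Lᵢ(x) = Π_{j≠i} (x - xⱼ)/(xᵢ - xⱼ)

L_0(8.3) = (8.3 - 6)/(3 - 6) × (8.3 - 9)/(3 - 9) × (8.3 - 12)/(3 - 12) = -0.036772
L_1(8.3) = (8.3 - 3)/(6 - 3) × (8.3 - 9)/(6 - 9) × (8.3 - 12)/(6 - 12) = 0.254204
L_2(8.3) = (8.3 - 3)/(9 - 3) × (8.3 - 6)/(9 - 6) × (8.3 - 12)/(9 - 12) = 0.835241
L_3(8.3) = (8.3 - 3)/(12 - 3) × (8.3 - 6)/(12 - 6) × (8.3 - 9)/(12 - 9) = -0.052673

P(8.3) = 3×L_0(8.3) + 12×L_1(8.3) + (-10)×L_2(8.3) + (-9)×L_3(8.3)
P(8.3) = -4.938222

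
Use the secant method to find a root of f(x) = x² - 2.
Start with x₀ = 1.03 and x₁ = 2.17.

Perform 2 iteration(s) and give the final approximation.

f(x) = x² - 2
x₀ = 1.03, x₁ = 2.17

Secant formula: x_{n+1} = x_n - f(x_n)(x_n - x_{n-1})/(f(x_n) - f(x_{n-1}))

Iteration 1:
  f(1.030000) = -0.939100
  f(2.170000) = 2.708900
  x_2 = 2.170000 - 2.708900×(2.170000 - 1.030000)/(2.708900 - (-0.939100))
       = 1.323469
Iteration 2:
  f(2.170000) = 2.708900
  f(1.323469) = -0.248430
  x_3 = 1.323469 - (-0.248430)×(1.323469 - 2.170000)/(-0.248430 - 2.708900)
       = 1.394582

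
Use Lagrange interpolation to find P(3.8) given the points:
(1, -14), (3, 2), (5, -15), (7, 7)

Lagrange interpolation formula:
P(x) = Σ yᵢ × Lᵢ(x)
where Lᵢ(x) = Π_{j≠i} (x - xⱼ)/(xᵢ - xⱼ)

L_0(3.8) = (3.8 - 3)/(1 - 3) × (3.8 - 5)/(1 - 5) × (3.8 - 7)/(1 - 7) = -0.064000
L_1(3.8) = (3.8 - 1)/(3 - 1) × (3.8 - 5)/(3 - 5) × (3.8 - 7)/(3 - 7) = 0.672000
L_2(3.8) = (3.8 - 1)/(5 - 1) × (3.8 - 3)/(5 - 3) × (3.8 - 7)/(5 - 7) = 0.448000
L_3(3.8) = (3.8 - 1)/(7 - 1) × (3.8 - 3)/(7 - 3) × (3.8 - 5)/(7 - 5) = -0.056000

P(3.8) = (-14)×L_0(3.8) + 2×L_1(3.8) + (-15)×L_2(3.8) + 7×L_3(3.8)
P(3.8) = -4.872000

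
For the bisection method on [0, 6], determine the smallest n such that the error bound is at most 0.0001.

We need (b-a)/2^n ≤ 0.0001
(6 - 0)/2^n ≤ 0.0001
6/2^n ≤ 0.0001
2^n ≥ 60000
n ≥ log₂(60000) = 15.87
n ≥ 16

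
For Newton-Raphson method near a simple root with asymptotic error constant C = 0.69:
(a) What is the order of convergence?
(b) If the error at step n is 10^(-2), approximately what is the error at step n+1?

(a) Newton-Raphson has quadratic (order 2) convergence near simple roots.
    This means |e_{n+1}| ≈ C|e_n|².

(b) With |e_n| = 10^(-2) and C = 0.69:
    |e_{n+1}| ≈ 0.69 × (10^(-2))² = 0.69 × 10^(-4)

(a) 2 (quadratic); (b) |e_{n+1}| ≈ 6.900e-05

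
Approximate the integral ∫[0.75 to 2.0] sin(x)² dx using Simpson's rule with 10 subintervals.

f(x) = sin(x)²
a = 0.75, b = 2.0, n = 10
h = (b - a)/n = 0.125000

Simpson's rule: (h/3)[f(x₀) + 4f(x₁) + 2f(x₂) + ... + f(xₙ)]

x_0 = 0.7500, f(x_0) = 0.464631, coefficient = 1
x_1 = 0.8750, f(x_1) = 0.589123, coefficient = 4
x_2 = 1.0000, f(x_2) = 0.708073, coefficient = 2
x_3 = 1.1250, f(x_3) = 0.814087, coefficient = 4
x_4 = 1.2500, f(x_4) = 0.900572, coefficient = 2
x_5 = 1.3750, f(x_5) = 0.962151, coefficient = 4
x_6 = 1.5000, f(x_6) = 0.994996, coefficient = 2
x_7 = 1.6250, f(x_7) = 0.997065, coefficient = 4
x_8 = 1.7500, f(x_8) = 0.968228, coefficient = 2
x_9 = 1.8750, f(x_9) = 0.910280, coefficient = 4
x_10 = 2.0000, f(x_10) = 0.826822, coefficient = 1

I ≈ (0.125000/3) × 25.526015 = 1.063584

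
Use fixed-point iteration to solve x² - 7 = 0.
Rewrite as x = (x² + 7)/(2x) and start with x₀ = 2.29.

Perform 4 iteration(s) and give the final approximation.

Equation: x² - 7 = 0
Fixed-point form: x = (x² + 7)/(2x)
x₀ = 2.29

x_1 = g(2.290000) = 2.673384
x_2 = g(2.673384) = 2.645894
x_3 = g(2.645894) = 2.645751
x_4 = g(2.645751) = 2.645751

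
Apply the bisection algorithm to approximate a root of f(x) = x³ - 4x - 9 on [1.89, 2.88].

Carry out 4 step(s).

f(x) = x³ - 4x - 9
Initial interval: [1.89, 2.88]

Iteration 1:
  c_1 = (1.890000 + 2.880000)/2 = 2.385000
  f(c_1) = f(2.385000) = -4.973583
  f(a) × f(c) ≥ 0, new interval: [2.385000, 2.880000]
Iteration 2:
  c_2 = (2.385000 + 2.880000)/2 = 2.632500
  f(c_2) = f(2.632500) = -1.286627
  f(a) × f(c) ≥ 0, new interval: [2.632500, 2.880000]
Iteration 3:
  c_3 = (2.632500 + 2.880000)/2 = 2.756250
  f(c_3) = f(2.756250) = 0.913994
  f(a) × f(c) < 0, new interval: [2.632500, 2.756250]
Iteration 4:
  c_4 = (2.632500 + 2.756250)/2 = 2.694375
  f(c_4) = f(2.694375) = -0.217263
  f(a) × f(c) ≥ 0, new interval: [2.694375, 2.756250]

After 4 iteration(s), the approximation is c_4 = 2.694375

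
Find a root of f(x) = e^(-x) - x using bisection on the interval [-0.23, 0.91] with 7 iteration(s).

f(x) = e^(-x) - x
Initial interval: [-0.23, 0.91]

Iteration 1:
  c_1 = (-0.230000 + 0.910000)/2 = 0.340000
  f(c_1) = f(0.340000) = 0.371770
  f(a) × f(c) ≥ 0, new interval: [0.340000, 0.910000]
Iteration 2:
  c_2 = (0.340000 + 0.910000)/2 = 0.625000
  f(c_2) = f(0.625000) = -0.089739
  f(a) × f(c) < 0, new interval: [0.340000, 0.625000]
Iteration 3:
  c_3 = (0.340000 + 0.625000)/2 = 0.482500
  f(c_3) = f(0.482500) = 0.134738
  f(a) × f(c) ≥ 0, new interval: [0.482500, 0.625000]
Iteration 4:
  c_4 = (0.482500 + 0.625000)/2 = 0.553750
  f(c_4) = f(0.553750) = 0.021040
  f(a) × f(c) ≥ 0, new interval: [0.553750, 0.625000]
Iteration 5:
  c_5 = (0.553750 + 0.625000)/2 = 0.589375
  f(c_5) = f(0.589375) = -0.034701
  f(a) × f(c) < 0, new interval: [0.553750, 0.589375]
Iteration 6:
  c_6 = (0.553750 + 0.589375)/2 = 0.571562
  f(c_6) = f(0.571562) = -0.006920
  f(a) × f(c) < 0, new interval: [0.553750, 0.571562]
Iteration 7:
  c_7 = (0.553750 + 0.571562)/2 = 0.562656
  f(c_7) = f(0.562656) = 0.007038
  f(a) × f(c) ≥ 0, new interval: [0.562656, 0.571562]

After 7 iteration(s), the approximation is c_7 = 0.562656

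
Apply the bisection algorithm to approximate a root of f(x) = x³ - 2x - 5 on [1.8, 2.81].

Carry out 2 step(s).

f(x) = x³ - 2x - 5
Initial interval: [1.8, 2.81]

Iteration 1:
  c_1 = (1.800000 + 2.810000)/2 = 2.305000
  f(c_1) = f(2.305000) = 2.636523
  f(a) × f(c) < 0, new interval: [1.800000, 2.305000]
Iteration 2:
  c_2 = (1.800000 + 2.305000)/2 = 2.052500
  f(c_2) = f(2.052500) = -0.458318
  f(a) × f(c) ≥ 0, new interval: [2.052500, 2.305000]

After 2 iteration(s), the approximation is c_2 = 2.052500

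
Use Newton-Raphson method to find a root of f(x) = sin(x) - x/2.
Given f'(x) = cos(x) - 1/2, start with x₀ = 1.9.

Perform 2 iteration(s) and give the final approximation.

f(x) = sin(x) - x/2
f'(x) = cos(x) - 1/2
x₀ = 1.9

Newton-Raphson formula: x_{n+1} = x_n - f(x_n)/f'(x_n)

Iteration 1:
  f(1.900000) = -0.003700
  f'(1.900000) = -0.823290
  x_1 = 1.900000 - (-0.003700)/(-0.823290) = 1.895506
Iteration 2:
  f(1.895506) = -0.000010
  f'(1.895506) = -0.819034
  x_2 = 1.895506 - (-0.000010)/(-0.819034) = 1.895494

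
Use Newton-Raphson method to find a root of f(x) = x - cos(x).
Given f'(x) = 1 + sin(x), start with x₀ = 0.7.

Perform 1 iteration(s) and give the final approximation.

f(x) = x - cos(x)
f'(x) = 1 + sin(x)
x₀ = 0.7

Newton-Raphson formula: x_{n+1} = x_n - f(x_n)/f'(x_n)

Iteration 1:
  f(0.700000) = -0.064842
  f'(0.700000) = 1.644218
  x_1 = 0.700000 - (-0.064842)/1.644218 = 0.739436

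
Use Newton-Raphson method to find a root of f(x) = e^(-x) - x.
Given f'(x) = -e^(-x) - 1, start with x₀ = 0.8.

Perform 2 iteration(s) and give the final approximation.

f(x) = e^(-x) - x
f'(x) = -e^(-x) - 1
x₀ = 0.8

Newton-Raphson formula: x_{n+1} = x_n - f(x_n)/f'(x_n)

Iteration 1:
  f(0.800000) = -0.350671
  f'(0.800000) = -1.449329
  x_1 = 0.800000 - (-0.350671)/(-1.449329) = 0.558046
Iteration 2:
  f(0.558046) = 0.014280
  f'(0.558046) = -1.572326
  x_2 = 0.558046 - 0.014280/(-1.572326) = 0.567128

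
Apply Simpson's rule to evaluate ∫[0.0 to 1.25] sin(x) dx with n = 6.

f(x) = sin(x)
a = 0.0, b = 1.25, n = 6
h = (b - a)/n = 0.208333

Simpson's rule: (h/3)[f(x₀) + 4f(x₁) + 2f(x₂) + ... + f(xₙ)]

x_0 = 0.0000, f(x_0) = 0.000000, coefficient = 1
x_1 = 0.2083, f(x_1) = 0.206830, coefficient = 4
x_2 = 0.4167, f(x_2) = 0.404715, coefficient = 2
x_3 = 0.6250, f(x_3) = 0.585097, coefficient = 4
x_4 = 0.8333, f(x_4) = 0.740177, coefficient = 2
x_5 = 1.0417, f(x_5) = 0.863247, coefficient = 4
x_6 = 1.2500, f(x_6) = 0.948985, coefficient = 1

I ≈ (0.208333/3) × 9.859462 = 0.684685
Exact value: 0.684678
Error: 0.000007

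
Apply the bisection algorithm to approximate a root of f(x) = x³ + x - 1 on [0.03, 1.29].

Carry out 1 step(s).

f(x) = x³ + x - 1
Initial interval: [0.03, 1.29]

Iteration 1:
  c_1 = (0.030000 + 1.290000)/2 = 0.660000
  f(c_1) = f(0.660000) = -0.052504
  f(a) × f(c) ≥ 0, new interval: [0.660000, 1.290000]

After 1 iteration(s), the approximation is c_1 = 0.660000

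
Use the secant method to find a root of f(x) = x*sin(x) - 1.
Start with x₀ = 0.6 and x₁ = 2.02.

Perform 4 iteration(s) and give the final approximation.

f(x) = x*sin(x) - 1
x₀ = 0.6, x₁ = 2.02

Secant formula: x_{n+1} = x_n - f(x_n)(x_n - x_{n-1})/(f(x_n) - f(x_{n-1}))

Iteration 1:
  f(0.600000) = -0.661215
  f(2.020000) = 0.819602
  x_2 = 2.020000 - 0.819602×(2.020000 - 0.600000)/(0.819602 - (-0.661215))
       = 1.234059
Iteration 2:
  f(2.020000) = 0.819602
  f(1.234059) = 0.164751
  x_3 = 1.234059 - 0.164751×(1.234059 - 2.020000)/(0.164751 - 0.819602)
       = 1.036327
Iteration 3:
  f(1.234059) = 0.164751
  f(1.036327) = -0.108200
  x_4 = 1.036327 - (-0.108200)×(1.036327 - 1.234059)/(-0.108200 - 0.164751)
       = 1.114710
Iteration 4:
  f(1.036327) = -0.108200
  f(1.114710) = 0.000767
  x_5 = 1.114710 - 0.000767×(1.114710 - 1.036327)/(0.000767 - (-0.108200))
       = 1.114158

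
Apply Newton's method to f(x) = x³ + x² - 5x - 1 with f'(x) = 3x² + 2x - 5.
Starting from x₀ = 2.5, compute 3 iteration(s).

f(x) = x³ + x² - 5x - 1
f'(x) = 3x² + 2x - 5
x₀ = 2.5

Newton-Raphson formula: x_{n+1} = x_n - f(x_n)/f'(x_n)

Iteration 1:
  f(2.500000) = 8.375000
  f'(2.500000) = 18.750000
  x_1 = 2.500000 - 8.375000/18.750000 = 2.053333
Iteration 2:
  f(2.053333) = 1.606729
  f'(2.053333) = 11.755200
  x_2 = 2.053333 - 1.606729/11.755200 = 1.916651
Iteration 3:
  f(1.916651) = 0.131210
  f'(1.916651) = 9.853954
  x_3 = 1.916651 - 0.131210/9.853954 = 1.903335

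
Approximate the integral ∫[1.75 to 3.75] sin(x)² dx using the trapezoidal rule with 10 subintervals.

f(x) = sin(x)²
a = 1.75, b = 3.75, n = 10
h = (b - a)/n = 0.200000

Trapezoidal rule: (h/2)[f(x₀) + 2f(x₁) + 2f(x₂) + ... + f(xₙ)]

x_0 = 1.7500, f(x_0) = 0.968228, coefficient = 1
x_1 = 1.9500, f(x_1) = 0.862966, coefficient = 2
x_2 = 2.1500, f(x_2) = 0.700400, coefficient = 2
x_3 = 2.3500, f(x_3) = 0.506194, coefficient = 2
x_4 = 2.5500, f(x_4) = 0.311011, coefficient = 2
x_5 = 2.7500, f(x_5) = 0.145665, coefficient = 2
x_6 = 2.9500, f(x_6) = 0.036261, coefficient = 2
x_7 = 3.1500, f(x_7) = 0.000071, coefficient = 2
x_8 = 3.3500, f(x_8) = 0.042808, coefficient = 2
x_9 = 3.5500, f(x_9) = 0.157727, coefficient = 2
x_10 = 3.7500, f(x_10) = 0.326682, coefficient = 1

I ≈ (0.200000/2) × 6.821116 = 0.682112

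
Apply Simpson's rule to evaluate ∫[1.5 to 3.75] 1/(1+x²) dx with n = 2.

f(x) = 1/(1+x²)
a = 1.5, b = 3.75, n = 2
h = (b - a)/n = 1.125000

Simpson's rule: (h/3)[f(x₀) + 4f(x₁) + 2f(x₂) + ... + f(xₙ)]

x_0 = 1.5000, f(x_0) = 0.307692, coefficient = 1
x_1 = 2.6250, f(x_1) = 0.126733, coefficient = 4
x_2 = 3.7500, f(x_2) = 0.066390, coefficient = 1

I ≈ (1.125000/3) × 0.881013 = 0.330380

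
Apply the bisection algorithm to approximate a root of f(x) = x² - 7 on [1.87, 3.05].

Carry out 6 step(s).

f(x) = x² - 7
Initial interval: [1.87, 3.05]

Iteration 1:
  c_1 = (1.870000 + 3.050000)/2 = 2.460000
  f(c_1) = f(2.460000) = -0.948400
  f(a) × f(c) ≥ 0, new interval: [2.460000, 3.050000]
Iteration 2:
  c_2 = (2.460000 + 3.050000)/2 = 2.755000
  f(c_2) = f(2.755000) = 0.590025
  f(a) × f(c) < 0, new interval: [2.460000, 2.755000]
Iteration 3:
  c_3 = (2.460000 + 2.755000)/2 = 2.607500
  f(c_3) = f(2.607500) = -0.200944
  f(a) × f(c) ≥ 0, new interval: [2.607500, 2.755000]
Iteration 4:
  c_4 = (2.607500 + 2.755000)/2 = 2.681250
  f(c_4) = f(2.681250) = 0.189102
  f(a) × f(c) < 0, new interval: [2.607500, 2.681250]
Iteration 5:
  c_5 = (2.607500 + 2.681250)/2 = 2.644375
  f(c_5) = f(2.644375) = -0.007281
  f(a) × f(c) ≥ 0, new interval: [2.644375, 2.681250]
Iteration 6:
  c_6 = (2.644375 + 2.681250)/2 = 2.662813
  f(c_6) = f(2.662813) = 0.090570
  f(a) × f(c) < 0, new interval: [2.644375, 2.662813]

After 6 iteration(s), the approximation is c_6 = 2.662813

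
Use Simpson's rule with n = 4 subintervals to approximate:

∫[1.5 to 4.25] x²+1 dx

f(x) = x²+1
a = 1.5, b = 4.25, n = 4
h = (b - a)/n = 0.687500

Simpson's rule: (h/3)[f(x₀) + 4f(x₁) + 2f(x₂) + ... + f(xₙ)]

x_0 = 1.5000, f(x_0) = 3.250000, coefficient = 1
x_1 = 2.1875, f(x_1) = 5.785156, coefficient = 4
x_2 = 2.8750, f(x_2) = 9.265625, coefficient = 2
x_3 = 3.5625, f(x_3) = 13.691406, coefficient = 4
x_4 = 4.2500, f(x_4) = 19.062500, coefficient = 1

I ≈ (0.687500/3) × 118.750000 = 27.213542
Exact value: 27.213542
Error: 0.000000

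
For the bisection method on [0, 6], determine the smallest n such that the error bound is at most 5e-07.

We need (b-a)/2^n ≤ 5e-07
(6 - 0)/2^n ≤ 5e-07
6/2^n ≤ 5e-07
2^n ≥ 12000000
n ≥ log₂(12000000) = 23.52
n ≥ 24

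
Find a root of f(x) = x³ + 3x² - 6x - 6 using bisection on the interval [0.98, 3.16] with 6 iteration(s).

f(x) = x³ + 3x² - 6x - 6
Initial interval: [0.98, 3.16]

Iteration 1:
  c_1 = (0.980000 + 3.160000)/2 = 2.070000
  f(c_1) = f(2.070000) = 3.304443
  f(a) × f(c) < 0, new interval: [0.980000, 2.070000]
Iteration 2:
  c_2 = (0.980000 + 2.070000)/2 = 1.525000
  f(c_2) = f(1.525000) = -4.626547
  f(a) × f(c) ≥ 0, new interval: [1.525000, 2.070000]
Iteration 3:
  c_3 = (1.525000 + 2.070000)/2 = 1.797500
  f(c_3) = f(1.797500) = -1.284248
  f(a) × f(c) ≥ 0, new interval: [1.797500, 2.070000]
Iteration 4:
  c_4 = (1.797500 + 2.070000)/2 = 1.933750
  f(c_4) = f(1.933750) = 0.846711
  f(a) × f(c) < 0, new interval: [1.797500, 1.933750]
Iteration 5:
  c_5 = (1.797500 + 1.933750)/2 = 1.865625
  f(c_5) = f(1.865625) = -0.258667
  f(a) × f(c) ≥ 0, new interval: [1.865625, 1.933750]
Iteration 6:
  c_6 = (1.865625 + 1.933750)/2 = 1.899688
  f(c_6) = f(1.899688) = 0.283929
  f(a) × f(c) < 0, new interval: [1.865625, 1.899688]

After 6 iteration(s), the approximation is c_6 = 1.899688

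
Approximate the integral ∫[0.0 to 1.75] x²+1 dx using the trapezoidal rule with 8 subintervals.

f(x) = x²+1
a = 0.0, b = 1.75, n = 8
h = (b - a)/n = 0.218750

Trapezoidal rule: (h/2)[f(x₀) + 2f(x₁) + 2f(x₂) + ... + f(xₙ)]

x_0 = 0.0000, f(x_0) = 1.000000, coefficient = 1
x_1 = 0.2188, f(x_1) = 1.047852, coefficient = 2
x_2 = 0.4375, f(x_2) = 1.191406, coefficient = 2
x_3 = 0.6562, f(x_3) = 1.430664, coefficient = 2
x_4 = 0.8750, f(x_4) = 1.765625, coefficient = 2
x_5 = 1.0938, f(x_5) = 2.196289, coefficient = 2
x_6 = 1.3125, f(x_6) = 2.722656, coefficient = 2
x_7 = 1.5312, f(x_7) = 3.344727, coefficient = 2
x_8 = 1.7500, f(x_8) = 4.062500, coefficient = 1

I ≈ (0.218750/2) × 32.460938 = 3.550415
Exact value: 3.536458
Error: 0.013957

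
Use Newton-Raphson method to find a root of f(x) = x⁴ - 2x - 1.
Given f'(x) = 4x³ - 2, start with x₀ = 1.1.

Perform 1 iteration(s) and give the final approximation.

f(x) = x⁴ - 2x - 1
f'(x) = 4x³ - 2
x₀ = 1.1

Newton-Raphson formula: x_{n+1} = x_n - f(x_n)/f'(x_n)

Iteration 1:
  f(1.100000) = -1.735900
  f'(1.100000) = 3.324000
  x_1 = 1.100000 - (-1.735900)/3.324000 = 1.622232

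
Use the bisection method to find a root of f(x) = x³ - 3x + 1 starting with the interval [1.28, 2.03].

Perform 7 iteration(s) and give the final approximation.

f(x) = x³ - 3x + 1
Initial interval: [1.28, 2.03]

Iteration 1:
  c_1 = (1.280000 + 2.030000)/2 = 1.655000
  f(c_1) = f(1.655000) = 0.568086
  f(a) × f(c) < 0, new interval: [1.280000, 1.655000]
Iteration 2:
  c_2 = (1.280000 + 1.655000)/2 = 1.467500
  f(c_2) = f(1.467500) = -0.242156
  f(a) × f(c) ≥ 0, new interval: [1.467500, 1.655000]
Iteration 3:
  c_3 = (1.467500 + 1.655000)/2 = 1.561250
  f(c_3) = f(1.561250) = 0.121799
  f(a) × f(c) < 0, new interval: [1.467500, 1.561250]
Iteration 4:
  c_4 = (1.467500 + 1.561250)/2 = 1.514375
  f(c_4) = f(1.514375) = -0.070161
  f(a) × f(c) ≥ 0, new interval: [1.514375, 1.561250]
Iteration 5:
  c_5 = (1.514375 + 1.561250)/2 = 1.537812
  f(c_5) = f(1.537812) = 0.023285
  f(a) × f(c) < 0, new interval: [1.514375, 1.537812]
Iteration 6:
  c_6 = (1.514375 + 1.537812)/2 = 1.526094
  f(c_6) = f(1.526094) = -0.024067
  f(a) × f(c) ≥ 0, new interval: [1.526094, 1.537812]
Iteration 7:
  c_7 = (1.526094 + 1.537812)/2 = 1.531953
  f(c_7) = f(1.531953) = -0.000549
  f(a) × f(c) ≥ 0, new interval: [1.531953, 1.537812]

After 7 iteration(s), the approximation is c_7 = 1.531953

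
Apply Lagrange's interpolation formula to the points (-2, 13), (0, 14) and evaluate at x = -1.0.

Lagrange interpolation formula:
P(x) = Σ yᵢ × Lᵢ(x)
where Lᵢ(x) = Π_{j≠i} (x - xⱼ)/(xᵢ - xⱼ)

L_0(-1.0) = (-1.0 - 0)/(-2 - 0) = 0.500000
L_1(-1.0) = (-1.0 - (-2))/(0 - (-2)) = 0.500000

P(-1.0) = 13×L_0(-1.0) + 14×L_1(-1.0)
P(-1.0) = 13.500000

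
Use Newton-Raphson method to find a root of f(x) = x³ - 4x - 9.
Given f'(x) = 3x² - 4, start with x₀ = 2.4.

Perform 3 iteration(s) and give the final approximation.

f(x) = x³ - 4x - 9
f'(x) = 3x² - 4
x₀ = 2.4

Newton-Raphson formula: x_{n+1} = x_n - f(x_n)/f'(x_n)

Iteration 1:
  f(2.400000) = -4.776000
  f'(2.400000) = 13.280000
  x_1 = 2.400000 - (-4.776000)/13.280000 = 2.759639
Iteration 2:
  f(2.759639) = 0.977763
  f'(2.759639) = 18.846815
  x_2 = 2.759639 - 0.977763/18.846815 = 2.707759
Iteration 3:
  f(2.707759) = 0.022143
  f'(2.707759) = 17.995878
  x_3 = 2.707759 - 0.022143/17.995878 = 2.706529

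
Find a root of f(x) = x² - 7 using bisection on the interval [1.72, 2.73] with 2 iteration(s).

f(x) = x² - 7
Initial interval: [1.72, 2.73]

Iteration 1:
  c_1 = (1.720000 + 2.730000)/2 = 2.225000
  f(c_1) = f(2.225000) = -2.049375
  f(a) × f(c) ≥ 0, new interval: [2.225000, 2.730000]
Iteration 2:
  c_2 = (2.225000 + 2.730000)/2 = 2.477500
  f(c_2) = f(2.477500) = -0.861994
  f(a) × f(c) ≥ 0, new interval: [2.477500, 2.730000]

After 2 iteration(s), the approximation is c_2 = 2.477500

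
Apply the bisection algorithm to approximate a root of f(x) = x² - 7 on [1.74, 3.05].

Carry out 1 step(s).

f(x) = x² - 7
Initial interval: [1.74, 3.05]

Iteration 1:
  c_1 = (1.740000 + 3.050000)/2 = 2.395000
  f(c_1) = f(2.395000) = -1.263975
  f(a) × f(c) ≥ 0, new interval: [2.395000, 3.050000]

After 1 iteration(s), the approximation is c_1 = 2.395000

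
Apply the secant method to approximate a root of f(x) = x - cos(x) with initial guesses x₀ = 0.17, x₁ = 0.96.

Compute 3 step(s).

f(x) = x - cos(x)
x₀ = 0.17, x₁ = 0.96

Secant formula: x_{n+1} = x_n - f(x_n)(x_n - x_{n-1})/(f(x_n) - f(x_{n-1}))

Iteration 1:
  f(0.170000) = -0.815585
  f(0.960000) = 0.386480
  x_2 = 0.960000 - 0.386480×(0.960000 - 0.170000)/(0.386480 - (-0.815585))
       = 0.706004
Iteration 2:
  f(0.960000) = 0.386480
  f(0.706004) = -0.054956
  x_3 = 0.706004 - (-0.054956)×(0.706004 - 0.960000)/(-0.054956 - 0.386480)
       = 0.737625
Iteration 3:
  f(0.706004) = -0.054956
  f(0.737625) = -0.002443
  x_4 = 0.737625 - (-0.002443)×(0.737625 - 0.706004)/(-0.002443 - (-0.054956))
       = 0.739096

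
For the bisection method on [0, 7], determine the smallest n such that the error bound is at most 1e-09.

We need (b-a)/2^n ≤ 1e-09
(7 - 0)/2^n ≤ 1e-09
7/2^n ≤ 1e-09
2^n ≥ 7000000000
n ≥ log₂(7000000000) = 32.70
n ≥ 33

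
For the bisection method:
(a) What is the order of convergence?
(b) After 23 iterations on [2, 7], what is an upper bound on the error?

(a) Bisection has linear (order 1) convergence; the error is halved each step.

(b) Error bound = (b-a)/2^n = (7 - 2)/2^{23}
    = 5/2^{23}

(a) 1 (linear); (b) error ≤ 5.96e-07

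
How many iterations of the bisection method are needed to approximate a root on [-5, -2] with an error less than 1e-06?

We need (b-a)/2^n ≤ 1e-06
(-2 - (-5))/2^n ≤ 1e-06
3/2^n ≤ 1e-06
2^n ≥ 3000000
n ≥ log₂(3000000) = 21.52
n ≥ 22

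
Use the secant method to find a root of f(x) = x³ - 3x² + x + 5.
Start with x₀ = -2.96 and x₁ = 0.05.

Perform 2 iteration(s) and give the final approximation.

f(x) = x³ - 3x² + x + 5
x₀ = -2.96, x₁ = 0.05

Secant formula: x_{n+1} = x_n - f(x_n)(x_n - x_{n-1})/(f(x_n) - f(x_{n-1}))

Iteration 1:
  f(-2.960000) = -50.179136
  f(0.050000) = 5.042625
  x_2 = 0.050000 - 5.042625×(0.050000 - (-2.960000))/(5.042625 - (-50.179136))
       = -0.224861
Iteration 2:
  f(0.050000) = 5.042625
  f(-0.224861) = 4.612082
  x_3 = -0.224861 - 4.612082×(-0.224861 - 0.050000)/(4.612082 - 5.042625)
       = -3.169241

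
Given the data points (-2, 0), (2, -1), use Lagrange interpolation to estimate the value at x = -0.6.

Lagrange interpolation formula:
P(x) = Σ yᵢ × Lᵢ(x)
where Lᵢ(x) = Π_{j≠i} (x - xⱼ)/(xᵢ - xⱼ)

L_0(-0.6) = (-0.6 - 2)/(-2 - 2) = 0.650000
L_1(-0.6) = (-0.6 - (-2))/(2 - (-2)) = 0.350000

P(-0.6) = 0×L_0(-0.6) + (-1)×L_1(-0.6)
P(-0.6) = -0.350000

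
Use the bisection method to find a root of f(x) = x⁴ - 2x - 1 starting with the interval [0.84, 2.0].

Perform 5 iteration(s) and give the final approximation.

f(x) = x⁴ - 2x - 1
Initial interval: [0.84, 2.0]

Iteration 1:
  c_1 = (0.840000 + 2.000000)/2 = 1.420000
  f(c_1) = f(1.420000) = 0.225869
  f(a) × f(c) < 0, new interval: [0.840000, 1.420000]
Iteration 2:
  c_2 = (0.840000 + 1.420000)/2 = 1.130000
  f(c_2) = f(1.130000) = -1.629526
  f(a) × f(c) ≥ 0, new interval: [1.130000, 1.420000]
Iteration 3:
  c_3 = (1.130000 + 1.420000)/2 = 1.275000
  f(c_3) = f(1.275000) = -0.907343
  f(a) × f(c) ≥ 0, new interval: [1.275000, 1.420000]
Iteration 4:
  c_4 = (1.275000 + 1.420000)/2 = 1.347500
  f(c_4) = f(1.347500) = -0.398029
  f(a) × f(c) ≥ 0, new interval: [1.347500, 1.420000]
Iteration 5:
  c_5 = (1.347500 + 1.420000)/2 = 1.383750
  f(c_5) = f(1.383750) = -0.101179
  f(a) × f(c) ≥ 0, new interval: [1.383750, 1.420000]

After 5 iteration(s), the approximation is c_5 = 1.383750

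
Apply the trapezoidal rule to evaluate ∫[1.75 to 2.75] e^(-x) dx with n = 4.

f(x) = e^(-x)
a = 1.75, b = 2.75, n = 4
h = (b - a)/n = 0.250000

Trapezoidal rule: (h/2)[f(x₀) + 2f(x₁) + 2f(x₂) + ... + f(xₙ)]

x_0 = 1.7500, f(x_0) = 0.173774, coefficient = 1
x_1 = 2.0000, f(x_1) = 0.135335, coefficient = 2
x_2 = 2.2500, f(x_2) = 0.105399, coefficient = 2
x_3 = 2.5000, f(x_3) = 0.082085, coefficient = 2
x_4 = 2.7500, f(x_4) = 0.063928, coefficient = 1

I ≈ (0.250000/2) × 0.883341 = 0.110418
Exact value: 0.109846
Error: 0.000572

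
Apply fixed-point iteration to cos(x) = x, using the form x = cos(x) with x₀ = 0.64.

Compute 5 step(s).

Equation: cos(x) = x
Fixed-point form: x = cos(x)
x₀ = 0.64

x_1 = g(0.640000) = 0.802096
x_2 = g(0.802096) = 0.695202
x_3 = g(0.695202) = 0.767924
x_4 = g(0.767924) = 0.719354
x_5 = g(0.719354) = 0.752232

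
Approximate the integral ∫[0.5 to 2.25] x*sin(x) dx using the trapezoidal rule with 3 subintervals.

f(x) = x*sin(x)
a = 0.5, b = 2.25, n = 3
h = (b - a)/n = 0.583333

Trapezoidal rule: (h/2)[f(x₀) + 2f(x₁) + 2f(x₂) + ... + f(xₙ)]

x_0 = 0.5000, f(x_0) = 0.239713, coefficient = 1
x_1 = 1.0833, f(x_1) = 0.957151, coefficient = 2
x_2 = 1.6667, f(x_2) = 1.659013, coefficient = 2
x_3 = 2.2500, f(x_3) = 1.750665, coefficient = 1

I ≈ (0.583333/2) × 7.222706 = 2.106623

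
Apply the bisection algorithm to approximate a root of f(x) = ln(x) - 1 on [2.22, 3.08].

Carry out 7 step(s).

f(x) = ln(x) - 1
Initial interval: [2.22, 3.08]

Iteration 1:
  c_1 = (2.220000 + 3.080000)/2 = 2.650000
  f(c_1) = f(2.650000) = -0.025440
  f(a) × f(c) ≥ 0, new interval: [2.650000, 3.080000]
Iteration 2:
  c_2 = (2.650000 + 3.080000)/2 = 2.865000
  f(c_2) = f(2.865000) = 0.052568
  f(a) × f(c) < 0, new interval: [2.650000, 2.865000]
Iteration 3:
  c_3 = (2.650000 + 2.865000)/2 = 2.757500
  f(c_3) = f(2.757500) = 0.014324
  f(a) × f(c) < 0, new interval: [2.650000, 2.757500]
Iteration 4:
  c_4 = (2.650000 + 2.757500)/2 = 2.703750
  f(c_4) = f(2.703750) = -0.005360
  f(a) × f(c) ≥ 0, new interval: [2.703750, 2.757500]
Iteration 5:
  c_5 = (2.703750 + 2.757500)/2 = 2.730625
  f(c_5) = f(2.730625) = 0.004531
  f(a) × f(c) < 0, new interval: [2.703750, 2.730625]
Iteration 6:
  c_6 = (2.703750 + 2.730625)/2 = 2.717188
  f(c_6) = f(2.717188) = -0.000403
  f(a) × f(c) ≥ 0, new interval: [2.717188, 2.730625]
Iteration 7:
  c_7 = (2.717188 + 2.730625)/2 = 2.723906
  f(c_7) = f(2.723906) = 0.002067
  f(a) × f(c) < 0, new interval: [2.717188, 2.723906]

After 7 iteration(s), the approximation is c_7 = 2.723906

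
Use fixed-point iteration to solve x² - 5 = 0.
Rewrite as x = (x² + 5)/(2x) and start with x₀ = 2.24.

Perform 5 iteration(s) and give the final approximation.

Equation: x² - 5 = 0
Fixed-point form: x = (x² + 5)/(2x)
x₀ = 2.24

x_1 = g(2.240000) = 2.236071
x_2 = g(2.236071) = 2.236068
x_3 = g(2.236068) = 2.236068
x_4 = g(2.236068) = 2.236068
x_5 = g(2.236068) = 2.236068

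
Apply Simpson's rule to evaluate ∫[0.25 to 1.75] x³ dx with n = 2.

f(x) = x³
a = 0.25, b = 1.75, n = 2
h = (b - a)/n = 0.750000

Simpson's rule: (h/3)[f(x₀) + 4f(x₁) + 2f(x₂) + ... + f(xₙ)]

x_0 = 0.2500, f(x_0) = 0.015625, coefficient = 1
x_1 = 1.0000, f(x_1) = 1.000000, coefficient = 4
x_2 = 1.7500, f(x_2) = 5.359375, coefficient = 1

I ≈ (0.750000/3) × 9.375000 = 2.343750
Exact value: 2.343750
Error: 0.000000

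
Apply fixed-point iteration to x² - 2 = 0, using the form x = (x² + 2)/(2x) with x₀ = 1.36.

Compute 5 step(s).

Equation: x² - 2 = 0
Fixed-point form: x = (x² + 2)/(2x)
x₀ = 1.36

x_1 = g(1.360000) = 1.415294
x_2 = g(1.415294) = 1.414214
x_3 = g(1.414214) = 1.414214
x_4 = g(1.414214) = 1.414214
x_5 = g(1.414214) = 1.414214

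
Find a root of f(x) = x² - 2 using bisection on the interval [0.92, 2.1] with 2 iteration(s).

f(x) = x² - 2
Initial interval: [0.92, 2.1]

Iteration 1:
  c_1 = (0.920000 + 2.100000)/2 = 1.510000
  f(c_1) = f(1.510000) = 0.280100
  f(a) × f(c) < 0, new interval: [0.920000, 1.510000]
Iteration 2:
  c_2 = (0.920000 + 1.510000)/2 = 1.215000
  f(c_2) = f(1.215000) = -0.523775
  f(a) × f(c) ≥ 0, new interval: [1.215000, 1.510000]

After 2 iteration(s), the approximation is c_2 = 1.215000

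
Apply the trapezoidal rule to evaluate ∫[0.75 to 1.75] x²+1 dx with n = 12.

f(x) = x²+1
a = 0.75, b = 1.75, n = 12
h = (b - a)/n = 0.083333

Trapezoidal rule: (h/2)[f(x₀) + 2f(x₁) + 2f(x₂) + ... + f(xₙ)]

x_0 = 0.7500, f(x_0) = 1.562500, coefficient = 1
x_1 = 0.8333, f(x_1) = 1.694444, coefficient = 2
x_2 = 0.9167, f(x_2) = 1.840278, coefficient = 2
x_3 = 1.0000, f(x_3) = 2.000000, coefficient = 2
x_4 = 1.0833, f(x_4) = 2.173611, coefficient = 2
x_5 = 1.1667, f(x_5) = 2.361111, coefficient = 2
x_6 = 1.2500, f(x_6) = 2.562500, coefficient = 2
x_7 = 1.3333, f(x_7) = 2.777778, coefficient = 2
x_8 = 1.4167, f(x_8) = 3.006944, coefficient = 2
x_9 = 1.5000, f(x_9) = 3.250000, coefficient = 2
x_10 = 1.5833, f(x_10) = 3.506944, coefficient = 2
x_11 = 1.6667, f(x_11) = 3.777778, coefficient = 2
x_12 = 1.7500, f(x_12) = 4.062500, coefficient = 1

I ≈ (0.083333/2) × 63.527778 = 2.646991
Exact value: 2.645833
Error: 0.001157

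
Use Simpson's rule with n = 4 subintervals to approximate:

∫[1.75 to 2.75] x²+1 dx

f(x) = x²+1
a = 1.75, b = 2.75, n = 4
h = (b - a)/n = 0.250000

Simpson's rule: (h/3)[f(x₀) + 4f(x₁) + 2f(x₂) + ... + f(xₙ)]

x_0 = 1.7500, f(x_0) = 4.062500, coefficient = 1
x_1 = 2.0000, f(x_1) = 5.000000, coefficient = 4
x_2 = 2.2500, f(x_2) = 6.062500, coefficient = 2
x_3 = 2.5000, f(x_3) = 7.250000, coefficient = 4
x_4 = 2.7500, f(x_4) = 8.562500, coefficient = 1

I ≈ (0.250000/3) × 73.750000 = 6.145833
Exact value: 6.145833
Error: 0.000000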